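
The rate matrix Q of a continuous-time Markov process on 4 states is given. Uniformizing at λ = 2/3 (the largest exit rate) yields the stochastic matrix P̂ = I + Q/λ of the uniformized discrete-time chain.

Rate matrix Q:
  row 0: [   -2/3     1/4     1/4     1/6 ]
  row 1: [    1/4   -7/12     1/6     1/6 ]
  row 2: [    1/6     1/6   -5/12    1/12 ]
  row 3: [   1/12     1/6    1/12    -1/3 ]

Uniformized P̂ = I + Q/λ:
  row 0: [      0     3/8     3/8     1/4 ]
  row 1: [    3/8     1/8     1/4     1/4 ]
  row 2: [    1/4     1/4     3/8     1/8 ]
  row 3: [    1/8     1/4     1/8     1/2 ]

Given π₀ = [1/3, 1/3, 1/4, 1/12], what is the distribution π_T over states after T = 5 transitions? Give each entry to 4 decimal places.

π = [0.1957, 0.2440, 0.2730, 0.2873]

t=0: π = [0.3333, 0.3333, 0.2500, 0.0833]
t=1: π = [0.1979, 0.2500, 0.3125, 0.2396]
t=2: π = [0.2018, 0.2435, 0.2839, 0.2708]
t=3: π = [0.1961, 0.2448, 0.2769, 0.2822]
t=4: π = [0.1963, 0.2439, 0.2738, 0.2859]
t=5: π = [0.1957, 0.2440, 0.2730, 0.2873]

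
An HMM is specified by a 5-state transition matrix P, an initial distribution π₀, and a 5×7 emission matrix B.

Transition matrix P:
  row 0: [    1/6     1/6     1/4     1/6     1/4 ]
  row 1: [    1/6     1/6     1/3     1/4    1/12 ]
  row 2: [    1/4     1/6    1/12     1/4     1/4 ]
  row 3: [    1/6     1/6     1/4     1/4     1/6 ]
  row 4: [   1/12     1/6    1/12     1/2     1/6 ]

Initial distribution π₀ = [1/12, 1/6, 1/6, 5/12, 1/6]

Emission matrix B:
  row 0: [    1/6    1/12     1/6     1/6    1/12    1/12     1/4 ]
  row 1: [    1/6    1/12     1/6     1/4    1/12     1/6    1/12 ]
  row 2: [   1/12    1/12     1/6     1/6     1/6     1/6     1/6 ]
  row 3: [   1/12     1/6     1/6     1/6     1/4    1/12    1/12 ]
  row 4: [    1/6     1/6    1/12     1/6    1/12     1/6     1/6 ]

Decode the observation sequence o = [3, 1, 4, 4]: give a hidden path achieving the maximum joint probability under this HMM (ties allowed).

path = [3, 4, 3, 3]

t=0: δ = [1.389e-02, 4.167e-02, 2.778e-02, 6.944e-02, 2.778e-02]  (obs o_0=3)
t=1: δ = [9.645e-04, 9.645e-04, 1.447e-03, 2.894e-03, 1.929e-03]  ψ = [3, 3, 3, 3, 3]  (obs o_1=1)
t=2: δ = [4.019e-05, 4.019e-05, 1.206e-04, 2.411e-04, 4.019e-05]  ψ = [3, 3, 3, 4, 3]  (obs o_2=4)
t=3: δ = [3.349e-06, 3.349e-06, 1.005e-05, 1.507e-05, 3.349e-06]  ψ = [3, 3, 3, 3, 3]  (obs o_3=4)
backtrack: best end state = 3; path = [3, 4, 3, 3]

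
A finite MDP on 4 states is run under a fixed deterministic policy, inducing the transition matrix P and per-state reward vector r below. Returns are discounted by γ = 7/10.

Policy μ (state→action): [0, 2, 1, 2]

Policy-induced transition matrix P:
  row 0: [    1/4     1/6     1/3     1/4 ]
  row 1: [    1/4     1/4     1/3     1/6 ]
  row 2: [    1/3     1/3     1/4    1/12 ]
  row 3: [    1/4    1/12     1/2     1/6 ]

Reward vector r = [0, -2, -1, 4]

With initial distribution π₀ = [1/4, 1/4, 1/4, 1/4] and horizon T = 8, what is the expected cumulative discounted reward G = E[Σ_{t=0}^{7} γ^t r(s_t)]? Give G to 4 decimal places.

t=0: π = [0.2500, 0.2500, 0.2500, 0.2500], E[r] = 0.2500, γ^t·E[r] = 0.250000, running G = 0.250000
t=1: π = [0.2708, 0.2083, 0.3542, 0.1667], E[r] = -0.1042, γ^t·E[r] = -0.072917, running G = 0.177083
t=2: π = [0.2795, 0.2292, 0.3316, 0.1597], E[r] = -0.1510, γ^t·E[r] = -0.074010, running G = 0.103073
t=3: π = [0.2776, 0.2277, 0.3323, 0.1623], E[r] = -0.1385, γ^t·E[r] = -0.047490, running G = 0.055583
t=4: π = [0.2777, 0.2275, 0.3327, 0.1621], E[r] = -0.1393, γ^t·E[r] = -0.033437, running G = 0.022146
t=5: π = [0.2777, 0.2276, 0.3326, 0.1621], E[r] = -0.1394, γ^t·E[r] = -0.023433, running G = -0.001287
t=6: π = [0.2777, 0.2276, 0.3326, 0.1621], E[r] = -0.1394, γ^t·E[r] = -0.016399, running G = -0.017686
t=7: π = [0.2777, 0.2276, 0.3326, 0.1621], E[r] = -0.1394, γ^t·E[r] = -0.011479, running G = -0.029165

G = -0.0292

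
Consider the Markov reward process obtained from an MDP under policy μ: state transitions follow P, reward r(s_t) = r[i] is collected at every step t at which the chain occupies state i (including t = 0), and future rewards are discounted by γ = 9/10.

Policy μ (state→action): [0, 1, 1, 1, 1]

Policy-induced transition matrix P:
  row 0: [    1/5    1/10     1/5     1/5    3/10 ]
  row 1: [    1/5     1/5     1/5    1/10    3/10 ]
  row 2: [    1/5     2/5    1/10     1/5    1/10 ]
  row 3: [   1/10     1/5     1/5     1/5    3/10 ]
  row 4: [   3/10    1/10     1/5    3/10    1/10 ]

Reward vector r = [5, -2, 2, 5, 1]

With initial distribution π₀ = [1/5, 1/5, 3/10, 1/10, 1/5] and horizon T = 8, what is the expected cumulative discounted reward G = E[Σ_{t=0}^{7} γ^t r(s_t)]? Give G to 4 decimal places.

G = 12.2348

t=0: π = [0.2000, 0.2000, 0.3000, 0.1000, 0.2000], E[r] = 1.9000, γ^t·E[r] = 1.900000, running G = 1.900000
t=1: π = [0.2100, 0.2200, 0.1700, 0.2000, 0.2000], E[r] = 2.1500, γ^t·E[r] = 1.935000, running G = 3.835000
t=2: π = [0.2000, 0.1930, 0.1830, 0.1980, 0.2260], E[r] = 2.1960, γ^t·E[r] = 1.778760, running G = 5.613760
t=3: π = [0.2028, 0.1940, 0.1817, 0.2033, 0.2182], E[r] = 2.2241, γ^t·E[r] = 1.621369, running G = 7.235129
t=4: π = [0.2015, 0.1942, 0.1818, 0.2024, 0.2200], E[r] = 2.2148, γ^t·E[r] = 1.453097, running G = 8.688226
t=5: π = [0.2018, 0.1942, 0.1818, 0.2026, 0.2196], E[r] = 2.2165, γ^t·E[r] = 1.308835, running G = 9.997062
t=6: π = [0.2017, 0.1942, 0.1818, 0.2025, 0.2197], E[r] = 2.2161, γ^t·E[r] = 1.177743, running G = 11.174805
t=7: π = [0.2017, 0.1942, 0.1818, 0.2025, 0.2197], E[r] = 2.2162, γ^t·E[r] = 1.060008, running G = 12.234813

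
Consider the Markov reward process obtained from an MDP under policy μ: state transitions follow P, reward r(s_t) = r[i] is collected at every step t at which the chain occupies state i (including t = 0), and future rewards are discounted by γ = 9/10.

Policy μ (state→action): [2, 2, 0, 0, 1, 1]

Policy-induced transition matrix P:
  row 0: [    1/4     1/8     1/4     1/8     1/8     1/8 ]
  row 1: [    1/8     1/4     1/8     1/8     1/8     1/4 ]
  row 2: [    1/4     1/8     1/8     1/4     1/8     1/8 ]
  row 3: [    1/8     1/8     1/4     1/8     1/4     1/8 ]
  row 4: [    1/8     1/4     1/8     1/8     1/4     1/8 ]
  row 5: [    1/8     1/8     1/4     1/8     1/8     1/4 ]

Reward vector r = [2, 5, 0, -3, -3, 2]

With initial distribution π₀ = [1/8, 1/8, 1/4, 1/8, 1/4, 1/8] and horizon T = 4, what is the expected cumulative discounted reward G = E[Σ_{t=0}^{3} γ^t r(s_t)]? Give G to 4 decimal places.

t=0: π = [0.1250, 0.1250, 0.2500, 0.1250, 0.2500, 0.1250], E[r] = 0.0000, γ^t·E[r] = 0.000000, running G = 0.000000
t=1: π = [0.1719, 0.1719, 0.1719, 0.1563, 0.1719, 0.1563], E[r] = 0.5313, γ^t·E[r] = 0.478125, running G = 0.478125
t=2: π = [0.1680, 0.1680, 0.1855, 0.1465, 0.1660, 0.1660], E[r] = 0.5703, γ^t·E[r] = 0.461953, running G = 0.940078
t=3: π = [0.1692, 0.1667, 0.1851, 0.1482, 0.1641, 0.1667], E[r] = 0.5688, γ^t·E[r] = 0.414690, running G = 1.354768

G = 1.3548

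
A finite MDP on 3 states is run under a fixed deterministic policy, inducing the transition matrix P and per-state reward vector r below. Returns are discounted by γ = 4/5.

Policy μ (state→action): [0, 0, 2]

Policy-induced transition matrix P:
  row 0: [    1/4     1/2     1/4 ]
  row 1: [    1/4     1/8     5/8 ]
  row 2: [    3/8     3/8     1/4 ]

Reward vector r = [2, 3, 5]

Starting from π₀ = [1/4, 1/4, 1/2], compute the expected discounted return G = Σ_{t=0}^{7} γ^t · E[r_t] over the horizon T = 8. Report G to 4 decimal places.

G = 14.6055

t=0: π = [0.2500, 0.2500, 0.5000], E[r] = 3.7500, γ^t·E[r] = 3.750000, running G = 3.750000
t=1: π = [0.3125, 0.3438, 0.3438], E[r] = 3.3750, γ^t·E[r] = 2.700000, running G = 6.450000
t=2: π = [0.2930, 0.3281, 0.3789], E[r] = 3.4648, γ^t·E[r] = 2.217500, running G = 8.667500
t=3: π = [0.2974, 0.3296, 0.3730], E[r] = 3.4487, γ^t·E[r] = 1.765750, running G = 10.433250
t=4: π = [0.2966, 0.3298, 0.3736], E[r] = 3.4506, γ^t·E[r] = 1.413350, running G = 11.846600
t=5: π = [0.2967, 0.3296, 0.3737], E[r] = 3.4506, γ^t·E[r] = 1.130703, running G = 12.977303
t=6: π = [0.2967, 0.3297, 0.3736], E[r] = 3.4505, γ^t·E[r] = 0.904533, running G = 13.881835
t=7: π = [0.2967, 0.3297, 0.3736], E[r] = 3.4506, γ^t·E[r] = 0.723634, running G = 14.605470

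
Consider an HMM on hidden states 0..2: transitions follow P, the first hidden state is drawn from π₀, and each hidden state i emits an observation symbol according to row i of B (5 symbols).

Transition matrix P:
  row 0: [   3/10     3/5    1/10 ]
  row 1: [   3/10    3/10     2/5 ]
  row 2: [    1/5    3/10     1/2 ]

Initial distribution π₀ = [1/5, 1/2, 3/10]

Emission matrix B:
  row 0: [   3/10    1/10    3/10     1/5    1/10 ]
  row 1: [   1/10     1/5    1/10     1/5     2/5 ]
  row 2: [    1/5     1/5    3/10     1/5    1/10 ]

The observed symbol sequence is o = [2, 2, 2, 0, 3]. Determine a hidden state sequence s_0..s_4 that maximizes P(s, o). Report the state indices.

path = [2, 2, 2, 2, 2]

t=0: δ = [6.000e-02, 5.000e-02, 9.000e-02]  (obs o_0=2)
t=1: δ = [5.400e-03, 3.600e-03, 1.350e-02]  ψ = [0, 0, 2]  (obs o_1=2)
t=2: δ = [8.100e-04, 4.050e-04, 2.025e-03]  ψ = [2, 2, 2]  (obs o_2=2)
t=3: δ = [1.215e-04, 6.075e-05, 2.025e-04]  ψ = [2, 2, 2]  (obs o_3=0)
t=4: δ = [8.100e-06, 1.458e-05, 2.025e-05]  ψ = [2, 0, 2]  (obs o_4=3)
backtrack: best end state = 2; path = [2, 2, 2, 2, 2]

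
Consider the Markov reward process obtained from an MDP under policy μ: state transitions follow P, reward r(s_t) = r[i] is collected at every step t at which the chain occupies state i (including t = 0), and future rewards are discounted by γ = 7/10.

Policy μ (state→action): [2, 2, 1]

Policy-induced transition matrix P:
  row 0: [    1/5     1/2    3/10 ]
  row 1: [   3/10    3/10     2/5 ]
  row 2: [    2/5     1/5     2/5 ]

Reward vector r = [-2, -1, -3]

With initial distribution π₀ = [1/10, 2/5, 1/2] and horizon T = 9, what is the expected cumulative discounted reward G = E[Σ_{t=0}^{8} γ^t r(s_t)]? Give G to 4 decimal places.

G = -6.6453

t=0: π = [0.1000, 0.4000, 0.5000], E[r] = -2.1000, γ^t·E[r] = -2.100000, running G = -2.100000
t=1: π = [0.3400, 0.2700, 0.3900], E[r] = -2.1200, γ^t·E[r] = -1.484000, running G = -3.584000
t=2: π = [0.3050, 0.3290, 0.3660], E[r] = -2.0370, γ^t·E[r] = -0.998130, running G = -4.582130
t=3: π = [0.3061, 0.3244, 0.3695], E[r] = -2.0451, γ^t·E[r] = -0.701469, running G = -5.283599
t=4: π = [0.3063, 0.3243, 0.3694], E[r] = -2.0451, γ^t·E[r] = -0.491033, running G = -5.774633
t=5: π = [0.3063, 0.3243, 0.3694], E[r] = -2.0450, γ^t·E[r] = -0.343709, running G = -6.118342
t=6: π = [0.3063, 0.3243, 0.3694], E[r] = -2.0450, γ^t·E[r] = -0.240598, running G = -6.358939
t=7: π = [0.3063, 0.3243, 0.3694], E[r] = -2.0450, γ^t·E[r] = -0.168418, running G = -6.527358
t=8: π = [0.3063, 0.3243, 0.3694], E[r] = -2.0450, γ^t·E[r] = -0.117893, running G = -6.645251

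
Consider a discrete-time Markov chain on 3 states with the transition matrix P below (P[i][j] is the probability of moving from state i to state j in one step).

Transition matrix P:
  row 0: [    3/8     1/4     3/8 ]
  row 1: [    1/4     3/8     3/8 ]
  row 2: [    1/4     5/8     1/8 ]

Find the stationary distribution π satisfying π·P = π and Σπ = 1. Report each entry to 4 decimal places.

π = [0.2857, 0.4143, 0.3000]

Balance equations π_j = Σ_i π_i·P[i][j]:
  π_0 = 3/8·π_0 + 1/4·π_1 + 1/4·π_2
  π_1 = 1/4·π_0 + 3/8·π_1 + 5/8·π_2
  normalize: π_0 + π_1 + π_2 = 1
Solving the linear system gives exactly π = [2/7, 29/70, 3/10].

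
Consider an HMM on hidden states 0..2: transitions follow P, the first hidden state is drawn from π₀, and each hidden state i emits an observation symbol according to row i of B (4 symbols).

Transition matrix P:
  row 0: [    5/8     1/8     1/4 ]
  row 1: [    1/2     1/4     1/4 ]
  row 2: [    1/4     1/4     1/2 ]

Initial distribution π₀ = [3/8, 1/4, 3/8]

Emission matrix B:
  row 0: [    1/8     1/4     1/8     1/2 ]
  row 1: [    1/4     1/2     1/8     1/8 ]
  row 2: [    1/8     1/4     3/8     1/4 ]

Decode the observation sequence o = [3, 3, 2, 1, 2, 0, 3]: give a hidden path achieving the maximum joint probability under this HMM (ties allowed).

t=0: δ = [1.875e-01, 3.125e-02, 9.375e-02]  (obs o_0=3)
t=1: δ = [5.859e-02, 2.930e-03, 1.172e-02]  ψ = [0, 0, 0]  (obs o_1=3)
t=2: δ = [4.578e-03, 9.155e-04, 5.493e-03]  ψ = [0, 0, 0]  (obs o_2=2)
t=3: δ = [7.153e-04, 6.866e-04, 6.866e-04]  ψ = [0, 2, 2]  (obs o_3=1)
t=4: δ = [5.588e-05, 2.146e-05, 1.287e-04]  ψ = [0, 1, 2]  (obs o_4=2)
t=5: δ = [4.366e-06, 8.047e-06, 8.047e-06]  ψ = [0, 2, 2]  (obs o_5=0)
t=6: δ = [2.012e-06, 2.515e-07, 1.006e-06]  ψ = [1, 1, 2]  (obs o_6=3)
backtrack: best end state = 0; path = [0, 0, 2, 2, 2, 1, 0]

path = [0, 0, 2, 2, 2, 1, 0]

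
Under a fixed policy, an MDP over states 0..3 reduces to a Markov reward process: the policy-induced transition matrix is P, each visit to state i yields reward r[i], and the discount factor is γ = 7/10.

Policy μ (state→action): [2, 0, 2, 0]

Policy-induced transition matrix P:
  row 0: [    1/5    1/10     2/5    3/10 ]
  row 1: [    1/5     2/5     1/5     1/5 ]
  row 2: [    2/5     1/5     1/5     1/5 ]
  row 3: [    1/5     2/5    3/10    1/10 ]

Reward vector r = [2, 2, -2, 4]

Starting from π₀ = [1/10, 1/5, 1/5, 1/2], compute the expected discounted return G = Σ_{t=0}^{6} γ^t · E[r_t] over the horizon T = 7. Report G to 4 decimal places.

G = 4.8848

t=0: π = [0.1000, 0.2000, 0.2000, 0.5000], E[r] = 2.2000, γ^t·E[r] = 2.200000, running G = 2.200000
t=1: π = [0.2400, 0.3300, 0.2700, 0.1600], E[r] = 1.2400, γ^t·E[r] = 0.868000, running G = 3.068000
t=2: π = [0.2540, 0.2740, 0.2640, 0.2080], E[r] = 1.3600, γ^t·E[r] = 0.666400, running G = 3.734400
t=3: π = [0.2528, 0.2710, 0.2716, 0.2046], E[r] = 1.3228, γ^t·E[r] = 0.453720, running G = 4.188120
t=4: π = [0.2543, 0.2698, 0.2710, 0.2048], E[r] = 1.3256, γ^t·E[r] = 0.318267, running G = 4.506387
t=5: π = [0.2542, 0.2695, 0.2713, 0.2050], E[r] = 1.3245, γ^t·E[r] = 0.222611, running G = 4.728999
t=6: π = [0.2543, 0.2695, 0.2713, 0.2049], E[r] = 1.3245, γ^t·E[r] = 0.155827, running G = 4.884826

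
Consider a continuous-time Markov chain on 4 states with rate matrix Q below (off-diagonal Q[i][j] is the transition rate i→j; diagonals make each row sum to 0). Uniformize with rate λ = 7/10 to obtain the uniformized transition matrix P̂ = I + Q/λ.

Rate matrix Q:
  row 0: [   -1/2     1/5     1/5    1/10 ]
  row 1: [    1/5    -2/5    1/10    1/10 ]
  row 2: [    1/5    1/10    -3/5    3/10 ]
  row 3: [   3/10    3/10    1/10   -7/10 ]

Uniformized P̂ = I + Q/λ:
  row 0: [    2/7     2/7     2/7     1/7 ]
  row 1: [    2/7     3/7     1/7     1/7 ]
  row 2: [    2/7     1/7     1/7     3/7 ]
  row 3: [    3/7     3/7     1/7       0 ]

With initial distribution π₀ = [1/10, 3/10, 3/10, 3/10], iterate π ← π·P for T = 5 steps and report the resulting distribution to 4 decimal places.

t=0: π = [0.1000, 0.3000, 0.3000, 0.3000]
t=1: π = [0.3286, 0.3286, 0.1571, 0.1857]
t=2: π = [0.3122, 0.3367, 0.1898, 0.1612]
t=3: π = [0.3087, 0.3297, 0.1875, 0.1741]
t=4: π = [0.3106, 0.3309, 0.1870, 0.1716]
t=5: π = [0.3102, 0.3308, 0.1872, 0.1718]

π = [0.3102, 0.3308, 0.1872, 0.1718]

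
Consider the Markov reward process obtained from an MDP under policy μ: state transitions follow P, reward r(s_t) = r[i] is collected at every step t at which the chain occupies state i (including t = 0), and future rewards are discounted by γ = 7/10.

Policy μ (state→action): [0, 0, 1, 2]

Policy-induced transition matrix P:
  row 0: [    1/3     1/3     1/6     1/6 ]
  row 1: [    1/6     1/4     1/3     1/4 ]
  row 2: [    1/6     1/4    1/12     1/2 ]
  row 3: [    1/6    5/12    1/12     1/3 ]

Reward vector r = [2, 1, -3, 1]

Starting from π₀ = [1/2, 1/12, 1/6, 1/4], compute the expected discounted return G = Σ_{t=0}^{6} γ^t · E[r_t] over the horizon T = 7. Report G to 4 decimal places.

t=0: π = [0.5000, 0.0833, 0.1667, 0.2500], E[r] = 0.8333, γ^t·E[r] = 0.833333, running G = 0.833333
t=1: π = [0.2500, 0.3333, 0.1458, 0.2708], E[r] = 0.6667, γ^t·E[r] = 0.466667, running G = 1.300000
t=2: π = [0.2083, 0.3160, 0.1875, 0.2882], E[r] = 0.4583, γ^t·E[r] = 0.224583, running G = 1.524583
t=3: π = [0.2014, 0.3154, 0.1797, 0.3035], E[r] = 0.4826, γ^t·E[r] = 0.165545, running G = 1.690128
t=4: π = [0.2002, 0.3174, 0.1790, 0.3034], E[r] = 0.4844, γ^t·E[r] = 0.116298, running G = 1.806427
t=5: π = [0.2000, 0.3173, 0.1794, 0.3033], E[r] = 0.4826, γ^t·E[r] = 0.081109, running G = 1.887536
t=6: π = [0.2000, 0.3172, 0.1793, 0.3034], E[r] = 0.4827, γ^t·E[r] = 0.056793, running G = 1.944329

G = 1.9443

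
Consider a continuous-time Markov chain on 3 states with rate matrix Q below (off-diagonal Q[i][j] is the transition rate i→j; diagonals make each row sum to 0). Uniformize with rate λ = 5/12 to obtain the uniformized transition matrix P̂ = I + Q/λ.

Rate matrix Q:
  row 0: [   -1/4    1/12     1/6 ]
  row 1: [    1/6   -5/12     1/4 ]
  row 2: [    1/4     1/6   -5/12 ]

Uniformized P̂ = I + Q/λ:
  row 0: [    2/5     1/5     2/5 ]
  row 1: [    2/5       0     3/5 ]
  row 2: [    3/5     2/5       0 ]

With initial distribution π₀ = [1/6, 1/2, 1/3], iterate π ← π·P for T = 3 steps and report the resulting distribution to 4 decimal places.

π = [0.4573, 0.2093, 0.3333]

t=0: π = [0.1667, 0.5000, 0.3333]
t=1: π = [0.4667, 0.1667, 0.3667]
t=2: π = [0.4733, 0.2400, 0.2867]
t=3: π = [0.4573, 0.2093, 0.3333]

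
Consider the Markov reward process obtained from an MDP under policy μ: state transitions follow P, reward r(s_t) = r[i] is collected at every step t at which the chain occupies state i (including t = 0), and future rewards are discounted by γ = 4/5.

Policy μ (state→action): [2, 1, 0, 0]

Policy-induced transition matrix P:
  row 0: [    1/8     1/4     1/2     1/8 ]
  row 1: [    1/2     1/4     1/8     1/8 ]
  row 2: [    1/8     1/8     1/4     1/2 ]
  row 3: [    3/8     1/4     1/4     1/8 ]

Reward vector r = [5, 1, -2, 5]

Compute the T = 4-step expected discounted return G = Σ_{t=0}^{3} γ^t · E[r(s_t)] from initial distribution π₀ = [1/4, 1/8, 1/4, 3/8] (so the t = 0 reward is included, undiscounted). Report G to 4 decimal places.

G = 6.8344

t=0: π = [0.2500, 0.1250, 0.2500, 0.3750], E[r] = 2.7500, γ^t·E[r] = 2.750000, running G = 2.750000
t=1: π = [0.2656, 0.2188, 0.2969, 0.2188], E[r] = 2.0469, γ^t·E[r] = 1.637500, running G = 4.387500
t=2: π = [0.2617, 0.2129, 0.2891, 0.2363], E[r] = 2.1250, γ^t·E[r] = 1.360000, running G = 5.747500
t=3: π = [0.2639, 0.2139, 0.2888, 0.2334], E[r] = 2.1228, γ^t·E[r] = 1.086875, running G = 6.834375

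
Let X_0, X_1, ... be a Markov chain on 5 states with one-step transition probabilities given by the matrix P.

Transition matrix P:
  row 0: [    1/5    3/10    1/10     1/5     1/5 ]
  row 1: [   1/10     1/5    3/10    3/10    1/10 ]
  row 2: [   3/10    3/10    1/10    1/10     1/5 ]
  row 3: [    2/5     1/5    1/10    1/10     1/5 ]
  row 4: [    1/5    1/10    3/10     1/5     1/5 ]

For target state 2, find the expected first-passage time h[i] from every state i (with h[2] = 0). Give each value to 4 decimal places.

First-step conditioning: h[2] = 0; for i ≠ 2, h[i] = 1 + Σ_k P[i][k]·h[k].
  h[0] = 1 + 1/5·h[0] + 3/10·h[1] + 1/5·h[3] + 1/5·h[4]
  h[1] = 1 + 1/10·h[0] + 1/5·h[1] + 3/10·h[3] + 1/10·h[4]
  h[3] = 1 + 2/5·h[0] + 1/5·h[1] + 1/10·h[3] + 1/5·h[4]
  h[4] = 1 + 1/5·h[0] + 1/10·h[1] + 1/5·h[3] + 1/5·h[4]
Solving the 4×4 linear system over states ≠ 2 gives exactly h = [2995/539, 2500/539, 0, 3040/539, 2495/539] (h[2] = 0 is the target).

h = [5.5566, 4.6382, 0.0000, 5.6401, 4.6289]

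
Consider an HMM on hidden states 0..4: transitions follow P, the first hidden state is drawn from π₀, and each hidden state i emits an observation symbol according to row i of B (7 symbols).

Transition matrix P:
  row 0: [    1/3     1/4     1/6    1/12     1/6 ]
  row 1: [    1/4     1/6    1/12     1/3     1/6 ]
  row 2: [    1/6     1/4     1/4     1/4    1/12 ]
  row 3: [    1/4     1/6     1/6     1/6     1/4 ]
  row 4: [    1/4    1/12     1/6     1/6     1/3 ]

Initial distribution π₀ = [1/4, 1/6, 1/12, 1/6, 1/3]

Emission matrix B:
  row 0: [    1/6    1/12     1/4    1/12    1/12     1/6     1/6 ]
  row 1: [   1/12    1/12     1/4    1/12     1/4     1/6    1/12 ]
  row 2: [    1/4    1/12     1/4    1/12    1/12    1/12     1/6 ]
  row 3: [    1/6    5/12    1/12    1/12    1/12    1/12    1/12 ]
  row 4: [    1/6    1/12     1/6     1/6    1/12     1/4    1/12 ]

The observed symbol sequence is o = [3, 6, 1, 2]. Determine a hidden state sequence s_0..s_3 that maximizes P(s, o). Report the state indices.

path = [4, 2, 3, 0]

t=0: δ = [2.083e-02, 1.389e-02, 6.944e-03, 1.389e-02, 5.556e-02]  (obs o_0=3)
t=1: δ = [2.315e-03, 4.340e-04, 1.543e-03, 7.716e-04, 1.543e-03]  ψ = [4, 0, 4, 4, 4]  (obs o_1=6)
t=2: δ = [6.430e-05, 4.823e-05, 3.215e-05, 1.608e-04, 4.287e-05]  ψ = [0, 0, 0, 2, 4]  (obs o_2=1)
t=3: δ = [1.005e-05, 6.698e-06, 6.698e-06, 2.233e-06, 6.698e-06]  ψ = [3, 3, 3, 3, 3]  (obs o_3=2)
backtrack: best end state = 0; path = [4, 2, 3, 0]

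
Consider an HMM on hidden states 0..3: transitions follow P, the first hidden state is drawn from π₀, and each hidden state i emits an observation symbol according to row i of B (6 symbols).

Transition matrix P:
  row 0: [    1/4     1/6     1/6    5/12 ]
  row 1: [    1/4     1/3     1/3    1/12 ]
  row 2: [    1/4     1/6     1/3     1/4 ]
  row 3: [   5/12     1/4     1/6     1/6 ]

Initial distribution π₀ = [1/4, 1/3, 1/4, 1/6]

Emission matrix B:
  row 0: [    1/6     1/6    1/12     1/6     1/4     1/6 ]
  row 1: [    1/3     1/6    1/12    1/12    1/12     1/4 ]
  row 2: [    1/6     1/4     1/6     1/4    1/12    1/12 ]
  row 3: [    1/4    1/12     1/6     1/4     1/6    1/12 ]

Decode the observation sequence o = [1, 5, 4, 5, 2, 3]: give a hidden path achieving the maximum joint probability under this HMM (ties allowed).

t=0: δ = [4.167e-02, 5.556e-02, 6.250e-02, 1.389e-02]  (obs o_0=1)
t=1: δ = [2.604e-03, 4.630e-03, 1.736e-03, 1.447e-03]  ψ = [2, 1, 2, 0]  (obs o_1=5)
t=2: δ = [2.894e-04, 1.286e-04, 1.286e-04, 1.808e-04]  ψ = [1, 1, 1, 0]  (obs o_2=4)
t=3: δ = [1.256e-05, 1.206e-05, 4.019e-06, 1.005e-05]  ψ = [3, 0, 0, 0]  (obs o_3=5)
t=4: δ = [3.489e-07, 3.349e-07, 6.698e-07, 8.721e-07]  ψ = [3, 1, 1, 0]  (obs o_4=2)
t=5: δ = [6.056e-08, 1.817e-08, 5.582e-08, 4.186e-08]  ψ = [3, 3, 2, 2]  (obs o_5=3)
backtrack: best end state = 0; path = [2, 0, 3, 0, 3, 0]

path = [2, 0, 3, 0, 3, 0]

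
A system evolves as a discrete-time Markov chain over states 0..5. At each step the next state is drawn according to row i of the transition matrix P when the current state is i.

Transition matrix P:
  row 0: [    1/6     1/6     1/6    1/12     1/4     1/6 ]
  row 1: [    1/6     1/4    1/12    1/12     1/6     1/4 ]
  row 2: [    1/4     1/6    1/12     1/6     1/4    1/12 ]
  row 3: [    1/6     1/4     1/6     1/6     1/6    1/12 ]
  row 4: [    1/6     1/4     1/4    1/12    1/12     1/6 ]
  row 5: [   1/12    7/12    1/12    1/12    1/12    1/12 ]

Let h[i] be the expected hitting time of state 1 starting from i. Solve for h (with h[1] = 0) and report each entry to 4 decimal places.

First-step conditioning: h[1] = 0; for i ≠ 1, h[i] = 1 + Σ_k P[i][k]·h[k].
  h[0] = 1 + 1/6·h[0] + 1/6·h[2] + 1/12·h[3] + 1/4·h[4] + 1/6·h[5]
  h[2] = 1 + 1/4·h[0] + 1/12·h[2] + 1/6·h[3] + 1/4·h[4] + 1/12·h[5]
  h[3] = 1 + 1/6·h[0] + 1/6·h[2] + 1/6·h[3] + 1/6·h[4] + 1/12·h[5]
  h[4] = 1 + 1/6·h[0] + 1/4·h[2] + 1/12·h[3] + 1/12·h[4] + 1/6·h[5]
  h[5] = 1 + 1/12·h[0] + 1/12·h[2] + 1/12·h[3] + 1/12·h[4] + 1/12·h[5]
Solving the 5×5 linear system over states ≠ 1 gives exactly h = [310164/76531, 0, 24456/5887, 22656/5887, 288564/76531, 14892/5887] (h[1] = 0 is the target).

h = [4.0528, 0.0000, 4.1542, 3.8485, 3.7706, 2.5296]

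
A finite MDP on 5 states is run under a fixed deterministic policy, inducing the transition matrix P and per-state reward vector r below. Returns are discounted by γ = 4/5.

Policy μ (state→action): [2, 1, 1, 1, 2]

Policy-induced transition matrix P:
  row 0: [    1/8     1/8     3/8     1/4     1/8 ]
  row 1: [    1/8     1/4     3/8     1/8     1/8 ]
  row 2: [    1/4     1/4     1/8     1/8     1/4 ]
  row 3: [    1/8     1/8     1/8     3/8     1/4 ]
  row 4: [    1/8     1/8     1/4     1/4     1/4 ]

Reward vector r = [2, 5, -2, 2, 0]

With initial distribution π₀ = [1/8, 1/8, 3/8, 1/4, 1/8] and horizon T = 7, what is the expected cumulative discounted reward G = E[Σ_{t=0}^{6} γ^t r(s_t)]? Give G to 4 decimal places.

t=0: π = [0.1250, 0.1250, 0.3750, 0.2500, 0.1250], E[r] = 0.6250, γ^t·E[r] = 0.625000, running G = 0.625000
t=1: π = [0.1719, 0.1875, 0.2031, 0.2188, 0.2188], E[r] = 1.3125, γ^t·E[r] = 1.050000, running G = 1.675000
t=2: π = [0.1504, 0.1738, 0.2422, 0.2285, 0.2051], E[r] = 1.1426, γ^t·E[r] = 0.731250, running G = 2.406250
t=3: π = [0.1553, 0.1770, 0.2317, 0.2266, 0.2095], E[r] = 1.1853, γ^t·E[r] = 0.606875, running G = 3.013125
t=4: π = [0.1540, 0.1761, 0.2343, 0.2272, 0.2085], E[r] = 1.1743, γ^t·E[r] = 0.481000, running G = 3.494125
t=5: π = [0.1543, 0.1763, 0.2336, 0.2271, 0.2087], E[r] = 1.1771, γ^t·E[r] = 0.385715, running G = 3.879840
t=6: π = [0.1542, 0.1762, 0.2337, 0.2272, 0.2087], E[r] = 1.1764, γ^t·E[r] = 0.308385, running G = 4.188225

G = 4.1882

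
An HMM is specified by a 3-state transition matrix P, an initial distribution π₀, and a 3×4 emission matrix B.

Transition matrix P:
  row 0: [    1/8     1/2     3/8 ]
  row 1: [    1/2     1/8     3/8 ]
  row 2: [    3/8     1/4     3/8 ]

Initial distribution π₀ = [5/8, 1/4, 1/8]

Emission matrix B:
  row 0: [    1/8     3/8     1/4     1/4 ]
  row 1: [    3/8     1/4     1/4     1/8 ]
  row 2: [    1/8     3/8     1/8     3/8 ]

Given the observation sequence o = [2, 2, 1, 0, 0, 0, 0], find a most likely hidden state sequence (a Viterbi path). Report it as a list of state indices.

path = [0, 1, 0, 1, 0, 1, 0]

t=0: δ = [1.562e-01, 6.250e-02, 1.562e-02]  (obs o_0=2)
t=1: δ = [7.812e-03, 1.953e-02, 7.324e-03]  ψ = [1, 0, 0]  (obs o_1=2)
t=2: δ = [3.662e-03, 9.766e-04, 2.747e-03]  ψ = [1, 0, 1]  (obs o_2=1)
t=3: δ = [1.287e-04, 6.866e-04, 1.717e-04]  ψ = [2, 0, 0]  (obs o_3=0)
t=4: δ = [4.292e-05, 3.219e-05, 3.219e-05]  ψ = [1, 1, 1]  (obs o_4=0)
t=5: δ = [2.012e-06, 8.047e-06, 2.012e-06]  ψ = [1, 0, 0]  (obs o_5=0)
t=6: δ = [5.029e-07, 3.772e-07, 3.772e-07]  ψ = [1, 0, 1]  (obs o_6=0)
backtrack: best end state = 0; path = [0, 1, 0, 1, 0, 1, 0]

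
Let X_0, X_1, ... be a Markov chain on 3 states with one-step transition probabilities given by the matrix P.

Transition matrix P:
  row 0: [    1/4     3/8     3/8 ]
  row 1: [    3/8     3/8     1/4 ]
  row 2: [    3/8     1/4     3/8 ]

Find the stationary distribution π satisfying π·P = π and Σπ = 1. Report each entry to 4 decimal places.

π = [0.3333, 0.3333, 0.3333]

Balance equations π_j = Σ_i π_i·P[i][j]:
  π_0 = 1/4·π_0 + 3/8·π_1 + 3/8·π_2
  π_1 = 3/8·π_0 + 3/8·π_1 + 1/4·π_2
  normalize: π_0 + π_1 + π_2 = 1
Solving the linear system gives exactly π = [1/3, 1/3, 1/3].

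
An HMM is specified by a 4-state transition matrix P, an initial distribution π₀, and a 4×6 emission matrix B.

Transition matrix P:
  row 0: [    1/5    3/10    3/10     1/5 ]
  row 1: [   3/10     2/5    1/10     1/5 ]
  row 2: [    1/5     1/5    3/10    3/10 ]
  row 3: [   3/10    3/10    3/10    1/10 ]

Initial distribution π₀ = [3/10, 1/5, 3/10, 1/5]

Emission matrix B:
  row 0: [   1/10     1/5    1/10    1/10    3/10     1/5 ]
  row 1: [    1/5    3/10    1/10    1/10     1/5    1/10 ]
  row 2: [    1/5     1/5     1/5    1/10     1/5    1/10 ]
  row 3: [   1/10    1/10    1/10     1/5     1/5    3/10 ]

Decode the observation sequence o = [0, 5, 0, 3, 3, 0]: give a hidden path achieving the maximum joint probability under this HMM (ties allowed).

t=0: δ = [3.000e-02, 4.000e-02, 6.000e-02, 2.000e-02]  (obs o_0=0)
t=1: δ = [2.400e-03, 1.600e-03, 1.800e-03, 5.400e-03]  ψ = [1, 1, 2, 2]  (obs o_1=5)
t=2: δ = [1.620e-04, 3.240e-04, 3.240e-04, 5.400e-05]  ψ = [3, 3, 3, 2]  (obs o_2=0)
t=3: δ = [9.720e-06, 1.296e-05, 9.720e-06, 1.944e-05]  ψ = [1, 1, 2, 2]  (obs o_3=3)
t=4: δ = [5.832e-07, 5.832e-07, 5.832e-07, 5.832e-07]  ψ = [3, 3, 3, 2]  (obs o_4=3)
t=5: δ = [1.750e-08, 4.666e-08, 3.499e-08, 1.750e-08]  ψ = [1, 1, 0, 2]  (obs o_5=0)
backtrack: best end state = 1; path = [2, 3, 2, 3, 1, 1]

path = [2, 3, 2, 3, 1, 1]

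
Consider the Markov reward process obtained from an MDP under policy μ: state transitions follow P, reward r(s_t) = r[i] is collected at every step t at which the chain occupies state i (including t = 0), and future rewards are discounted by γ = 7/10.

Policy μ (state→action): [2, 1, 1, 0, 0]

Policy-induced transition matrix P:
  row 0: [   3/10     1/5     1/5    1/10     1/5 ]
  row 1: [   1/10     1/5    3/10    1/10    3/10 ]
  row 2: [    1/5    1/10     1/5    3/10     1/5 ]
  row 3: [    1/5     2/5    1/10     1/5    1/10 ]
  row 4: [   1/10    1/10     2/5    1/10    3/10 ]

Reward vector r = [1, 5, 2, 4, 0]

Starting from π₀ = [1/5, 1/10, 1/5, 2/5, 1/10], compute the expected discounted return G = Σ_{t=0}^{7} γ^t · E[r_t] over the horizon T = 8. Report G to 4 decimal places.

G = 7.7527

t=0: π = [0.2000, 0.1000, 0.2000, 0.4000, 0.1000], E[r] = 2.7000, γ^t·E[r] = 2.700000, running G = 2.700000
t=1: π = [0.2000, 0.2500, 0.1900, 0.1800, 0.1800], E[r] = 2.5500, γ^t·E[r] = 1.785000, running G = 4.485000
t=2: π = [0.1770, 0.1990, 0.2430, 0.1560, 0.2250], E[r] = 2.2820, γ^t·E[r] = 1.118180, running G = 5.603180
t=3: π = [0.1753, 0.1844, 0.2493, 0.1642, 0.2268], E[r] = 2.2527, γ^t·E[r] = 0.772676, running G = 6.375856
t=4: π = [0.1764, 0.1852, 0.2474, 0.1663, 0.2247], E[r] = 2.2624, γ^t·E[r] = 0.543212, running G = 6.919068
t=5: π = [0.1766, 0.1860, 0.2468, 0.1661, 0.2244], E[r] = 2.2650, γ^t·E[r] = 0.380674, running G = 7.299742
t=6: π = [0.1766, 0.1861, 0.2469, 0.1660, 0.2244], E[r] = 2.2648, γ^t·E[r] = 0.266448, running G = 7.566190
t=7: π = [0.1766, 0.1861, 0.2469, 0.1660, 0.2245], E[r] = 2.2646, γ^t·E[r] = 0.186501, running G = 7.752691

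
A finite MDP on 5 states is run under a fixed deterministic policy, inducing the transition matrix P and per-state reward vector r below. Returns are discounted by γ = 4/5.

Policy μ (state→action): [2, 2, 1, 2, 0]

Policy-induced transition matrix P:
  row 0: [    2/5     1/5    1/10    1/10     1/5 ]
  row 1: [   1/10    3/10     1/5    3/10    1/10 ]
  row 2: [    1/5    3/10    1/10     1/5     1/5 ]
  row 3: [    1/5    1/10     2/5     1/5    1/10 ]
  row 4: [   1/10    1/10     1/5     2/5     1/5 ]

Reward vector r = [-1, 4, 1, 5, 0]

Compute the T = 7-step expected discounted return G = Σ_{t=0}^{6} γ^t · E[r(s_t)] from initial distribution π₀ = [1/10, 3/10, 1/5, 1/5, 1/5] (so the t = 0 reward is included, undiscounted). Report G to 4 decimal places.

t=0: π = [0.1000, 0.3000, 0.2000, 0.2000, 0.2000], E[r] = 2.3000, γ^t·E[r] = 2.300000, running G = 2.300000
t=1: π = [0.1700, 0.2100, 0.2100, 0.2600, 0.1500], E[r] = 2.1800, γ^t·E[r] = 1.744000, running G = 4.044000
t=2: π = [0.1980, 0.2010, 0.2140, 0.2340, 0.1530], E[r] = 1.9900, γ^t·E[r] = 1.273600, running G = 5.317600
t=3: π = [0.2042, 0.2028, 0.2056, 0.2309, 0.1565], E[r] = 1.9671, γ^t·E[r] = 1.007155, running G = 6.324755
t=4: π = [0.2049, 0.2021, 0.2052, 0.2312, 0.1566], E[r] = 1.9645, γ^t·E[r] = 0.804655, running G = 7.129410
t=5: π = [0.2051, 0.2020, 0.2052, 0.2310, 0.1567], E[r] = 1.9631, γ^t·E[r] = 0.643282, running G = 7.772692
t=6: π = [0.2052, 0.2019, 0.2052, 0.2310, 0.1567], E[r] = 1.9629, γ^t·E[r] = 0.514561, running G = 8.287253

G = 8.2873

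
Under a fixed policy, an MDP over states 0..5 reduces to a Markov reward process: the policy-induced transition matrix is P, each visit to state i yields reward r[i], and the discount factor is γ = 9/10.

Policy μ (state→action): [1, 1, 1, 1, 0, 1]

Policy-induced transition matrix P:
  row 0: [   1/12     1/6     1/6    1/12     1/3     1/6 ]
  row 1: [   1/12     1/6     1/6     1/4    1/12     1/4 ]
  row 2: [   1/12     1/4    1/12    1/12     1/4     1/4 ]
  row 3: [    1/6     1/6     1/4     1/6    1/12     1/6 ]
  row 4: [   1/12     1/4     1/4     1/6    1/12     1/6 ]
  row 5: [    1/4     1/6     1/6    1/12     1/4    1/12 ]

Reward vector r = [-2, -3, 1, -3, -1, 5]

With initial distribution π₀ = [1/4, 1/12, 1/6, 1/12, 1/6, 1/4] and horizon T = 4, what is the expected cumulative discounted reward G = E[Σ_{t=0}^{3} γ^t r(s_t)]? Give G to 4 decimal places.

G = -0.6537

t=0: π = [0.2500, 0.0833, 0.1667, 0.0833, 0.1667, 0.2500], E[r] = 0.2500, γ^t·E[r] = 0.250000, running G = 0.250000
t=1: π = [0.1319, 0.1944, 0.1736, 0.1181, 0.2153, 0.1667], E[r] = -0.4097, γ^t·E[r] = -0.368750, running G = -0.118750
t=2: π = [0.1209, 0.1991, 0.1800, 0.1435, 0.1730, 0.1834], E[r] = -0.3455, γ^t·E[r] = -0.279844, running G = -0.398594
t=3: π = [0.1259, 0.1961, 0.1780, 0.1429, 0.1741, 0.1830], E[r] = -0.3499, γ^t·E[r] = -0.255094, running G = -0.653688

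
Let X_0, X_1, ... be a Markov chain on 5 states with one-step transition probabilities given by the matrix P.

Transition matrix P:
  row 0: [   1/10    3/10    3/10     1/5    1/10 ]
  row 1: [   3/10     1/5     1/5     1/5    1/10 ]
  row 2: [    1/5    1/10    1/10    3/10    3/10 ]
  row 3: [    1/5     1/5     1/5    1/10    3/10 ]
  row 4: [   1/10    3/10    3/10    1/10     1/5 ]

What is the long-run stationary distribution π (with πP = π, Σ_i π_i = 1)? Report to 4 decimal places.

π = [0.1833, 0.2167, 0.2167, 0.1833, 0.2000]

Balance equations π_j = Σ_i π_i·P[i][j]:
  π_0 = 1/10·π_0 + 3/10·π_1 + 1/5·π_2 + 1/5·π_3 + 1/10·π_4
  π_1 = 3/10·π_0 + 1/5·π_1 + 1/10·π_2 + 1/5·π_3 + 3/10·π_4
  π_2 = 3/10·π_0 + 1/5·π_1 + 1/10·π_2 + 1/5·π_3 + 3/10·π_4
  π_3 = 1/5·π_0 + 1/5·π_1 + 3/10·π_2 + 1/10·π_3 + 1/10·π_4
  normalize: π_0 + π_1 + π_2 + π_3 + π_4 = 1
Solving the linear system gives exactly π = [11/60, 13/60, 13/60, 11/60, 1/5].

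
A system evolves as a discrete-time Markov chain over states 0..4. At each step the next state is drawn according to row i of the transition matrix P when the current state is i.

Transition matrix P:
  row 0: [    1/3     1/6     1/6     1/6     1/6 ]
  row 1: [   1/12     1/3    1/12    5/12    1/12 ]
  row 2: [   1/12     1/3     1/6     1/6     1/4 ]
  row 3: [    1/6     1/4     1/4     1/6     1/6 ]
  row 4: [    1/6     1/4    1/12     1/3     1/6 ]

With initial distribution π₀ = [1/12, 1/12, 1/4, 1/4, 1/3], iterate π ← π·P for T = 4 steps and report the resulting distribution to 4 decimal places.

t=0: π = [0.0833, 0.0833, 0.2500, 0.2500, 0.3333]
t=1: π = [0.1528, 0.2708, 0.1528, 0.2431, 0.1806]
t=2: π = [0.1568, 0.2726, 0.1493, 0.2645, 0.1568]
t=3: π = [0.1576, 0.2721, 0.1529, 0.2609, 0.1564]
t=4: π = [0.1575, 0.2723, 0.1527, 0.2608, 0.1567]

π = [0.1575, 0.2723, 0.1527, 0.2608, 0.1567]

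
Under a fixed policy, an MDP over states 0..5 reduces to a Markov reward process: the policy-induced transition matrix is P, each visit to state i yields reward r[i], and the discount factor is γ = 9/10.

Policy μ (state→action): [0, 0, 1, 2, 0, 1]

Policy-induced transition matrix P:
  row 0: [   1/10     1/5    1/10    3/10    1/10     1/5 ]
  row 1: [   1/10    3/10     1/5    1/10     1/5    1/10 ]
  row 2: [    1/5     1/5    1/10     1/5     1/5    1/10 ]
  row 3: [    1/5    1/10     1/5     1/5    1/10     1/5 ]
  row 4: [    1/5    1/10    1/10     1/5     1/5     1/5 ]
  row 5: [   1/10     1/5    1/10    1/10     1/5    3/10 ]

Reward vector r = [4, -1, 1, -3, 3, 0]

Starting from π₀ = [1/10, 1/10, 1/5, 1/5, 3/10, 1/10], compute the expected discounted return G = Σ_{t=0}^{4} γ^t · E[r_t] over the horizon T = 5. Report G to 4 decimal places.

t=0: π = [0.1000, 0.1000, 0.2000, 0.2000, 0.3000, 0.1000], E[r] = 0.8000, γ^t·E[r] = 0.800000, running G = 0.800000
t=1: π = [0.1700, 0.1600, 0.1300, 0.1900, 0.1700, 0.1800], E[r] = 0.5900, γ^t·E[r] = 0.531000, running G = 1.331000
t=2: π = [0.1490, 0.1800, 0.1350, 0.1830, 0.1640, 0.1890], E[r] = 0.4940, γ^t·E[r] = 0.400140, running G = 1.731140
t=3: π = [0.1482, 0.1833, 0.1363, 0.1780, 0.1668, 0.1874], E[r] = 0.5122, γ^t·E[r] = 0.373394, running G = 2.104534
t=4: π = [0.1481, 0.1839, 0.1361, 0.1778, 0.1674, 0.1868], E[r] = 0.5136, γ^t·E[r] = 0.336980, running G = 2.441513

G = 2.4415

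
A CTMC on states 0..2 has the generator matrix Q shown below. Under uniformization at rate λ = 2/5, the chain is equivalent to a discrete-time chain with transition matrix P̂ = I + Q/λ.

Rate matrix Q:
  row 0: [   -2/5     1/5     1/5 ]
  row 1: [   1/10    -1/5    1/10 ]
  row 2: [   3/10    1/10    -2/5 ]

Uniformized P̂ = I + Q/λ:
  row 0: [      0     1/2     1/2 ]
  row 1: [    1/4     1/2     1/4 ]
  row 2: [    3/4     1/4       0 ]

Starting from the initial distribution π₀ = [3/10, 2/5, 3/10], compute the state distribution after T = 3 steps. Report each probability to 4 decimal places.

t=0: π = [0.3000, 0.4000, 0.3000]
t=1: π = [0.3250, 0.4250, 0.2500]
t=2: π = [0.2938, 0.4375, 0.2688]
t=3: π = [0.3109, 0.4328, 0.2563]

π = [0.3109, 0.4328, 0.2563]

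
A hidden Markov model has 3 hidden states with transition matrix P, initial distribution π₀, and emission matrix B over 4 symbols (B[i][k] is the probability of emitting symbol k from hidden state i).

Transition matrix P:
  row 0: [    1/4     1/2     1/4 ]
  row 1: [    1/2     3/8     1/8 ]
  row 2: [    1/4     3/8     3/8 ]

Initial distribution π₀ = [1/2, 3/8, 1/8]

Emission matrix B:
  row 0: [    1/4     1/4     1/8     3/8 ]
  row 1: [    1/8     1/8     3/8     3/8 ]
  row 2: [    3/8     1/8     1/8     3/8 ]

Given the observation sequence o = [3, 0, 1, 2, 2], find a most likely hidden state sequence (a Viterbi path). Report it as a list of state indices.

t=0: δ = [1.875e-01, 1.406e-01, 4.688e-02]  (obs o_0=3)
t=1: δ = [1.758e-02, 1.172e-02, 1.758e-02]  ψ = [1, 0, 0]  (obs o_1=0)
t=2: δ = [1.465e-03, 1.099e-03, 8.240e-04]  ψ = [1, 0, 2]  (obs o_2=1)
t=3: δ = [6.866e-05, 2.747e-04, 4.578e-05]  ψ = [1, 0, 0]  (obs o_3=2)
t=4: δ = [1.717e-05, 3.862e-05, 4.292e-06]  ψ = [1, 1, 1]  (obs o_4=2)
backtrack: best end state = 1; path = [0, 1, 0, 1, 1]

path = [0, 1, 0, 1, 1]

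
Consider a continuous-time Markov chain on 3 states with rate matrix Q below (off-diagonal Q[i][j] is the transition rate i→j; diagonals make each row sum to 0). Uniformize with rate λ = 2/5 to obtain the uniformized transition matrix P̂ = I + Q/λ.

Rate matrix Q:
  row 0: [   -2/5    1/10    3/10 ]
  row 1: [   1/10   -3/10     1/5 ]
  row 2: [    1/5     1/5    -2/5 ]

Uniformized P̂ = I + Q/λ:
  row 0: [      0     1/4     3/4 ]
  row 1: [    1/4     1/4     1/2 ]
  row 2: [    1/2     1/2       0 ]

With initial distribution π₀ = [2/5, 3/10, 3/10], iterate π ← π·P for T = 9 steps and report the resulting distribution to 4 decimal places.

π = [0.2743, 0.3439, 0.3818]

t=0: π = [0.4000, 0.3000, 0.3000]
t=1: π = [0.2250, 0.3250, 0.4500]
t=2: π = [0.3063, 0.3625, 0.3313]
t=3: π = [0.2563, 0.3328, 0.4109]
t=4: π = [0.2887, 0.3527, 0.3586]
t=5: π = [0.2675, 0.3396, 0.3929]
t=6: π = [0.2813, 0.3482, 0.3704]
t=7: π = [0.2723, 0.3426, 0.3851]
t=8: π = [0.2782, 0.3463, 0.3755]
t=9: π = [0.2743, 0.3439, 0.3818]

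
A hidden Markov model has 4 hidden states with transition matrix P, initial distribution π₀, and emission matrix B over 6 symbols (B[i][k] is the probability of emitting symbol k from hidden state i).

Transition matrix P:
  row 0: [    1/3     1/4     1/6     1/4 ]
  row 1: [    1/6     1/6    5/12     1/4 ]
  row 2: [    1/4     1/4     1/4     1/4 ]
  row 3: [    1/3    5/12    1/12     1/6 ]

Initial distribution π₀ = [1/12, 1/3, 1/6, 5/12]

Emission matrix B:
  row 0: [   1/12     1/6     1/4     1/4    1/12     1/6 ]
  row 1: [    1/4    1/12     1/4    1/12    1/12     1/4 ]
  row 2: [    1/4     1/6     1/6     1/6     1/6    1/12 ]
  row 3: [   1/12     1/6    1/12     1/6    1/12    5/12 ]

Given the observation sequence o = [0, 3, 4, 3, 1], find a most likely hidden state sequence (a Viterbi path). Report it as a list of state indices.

path = [1, 2, 2, 0, 0]

t=0: δ = [6.944e-03, 8.333e-02, 4.167e-02, 3.472e-02]  (obs o_0=0)
t=1: δ = [3.472e-03, 1.206e-03, 5.787e-03, 3.472e-03]  ψ = [1, 3, 1, 1]  (obs o_1=3)
t=2: δ = [1.206e-04, 1.206e-04, 2.411e-04, 1.206e-04]  ψ = [2, 2, 2, 2]  (obs o_2=4)
t=3: δ = [1.507e-05, 5.023e-06, 1.005e-05, 1.005e-05]  ψ = [2, 2, 2, 2]  (obs o_3=3)
t=4: δ = [8.372e-07, 3.489e-07, 4.186e-07, 6.279e-07]  ψ = [0, 3, 0, 0]  (obs o_4=1)
backtrack: best end state = 0; path = [1, 2, 2, 0, 0]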